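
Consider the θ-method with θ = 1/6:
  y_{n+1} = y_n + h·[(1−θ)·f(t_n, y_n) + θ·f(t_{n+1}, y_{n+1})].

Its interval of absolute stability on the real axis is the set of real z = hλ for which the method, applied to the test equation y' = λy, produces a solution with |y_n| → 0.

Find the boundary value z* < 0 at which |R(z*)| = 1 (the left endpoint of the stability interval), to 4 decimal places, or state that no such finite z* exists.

On y'=λy, z=hλ:
  y_{n+1} = y_n + z·[5/6·y_n + 1/6·y_{n+1}] ⇒ (1 − 1/6z)y_{n+1} = (1 + 5/6z)y_n
  so R(z) = (1 + 5/6z)/(1 − 1/6z).

Find x<0 with |R(x)|<1.
x=-0.96: |R|=0.1724
R=−1: 1+5/6x = −1+1/6x ⇒ -2/3x=2 ⇒ x=2/(-2/3)=-3.0000
Confirm numerically:
  x=-2.927: |R|=0.96729 <1
  x=-1.658: |R|=0.29903 <1
  x=-1.357: |R|=0.10670 <1
  x=-1.205: |R|=0.00347 <1
  x=-3.331: |R|=1.14189 >1
  x=-3.140: |R|=1.06127 >1
So |R|<1 on (-3.0000, 0).

z* = -3.0000.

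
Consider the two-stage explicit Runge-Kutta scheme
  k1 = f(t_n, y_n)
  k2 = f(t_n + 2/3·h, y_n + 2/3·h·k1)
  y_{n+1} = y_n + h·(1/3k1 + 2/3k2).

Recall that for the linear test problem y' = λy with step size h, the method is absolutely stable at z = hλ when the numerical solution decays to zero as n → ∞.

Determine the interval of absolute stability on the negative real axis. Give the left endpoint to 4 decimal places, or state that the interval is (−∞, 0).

(-2.2500, 0).

Test eqn y'=λy, z=hλ:
  k1=λy_n ⇒ h·k1=z·y_n;  k2=λ(1+2/3z)y_n ⇒ h·k2=z(1+2/3z)y_n
  y_{n+1}/y_n = 1 + 1/3z + 2/3z(1+2/3z) = 1 + z + 4/9z²
  Hence R(z) = 1 + z + 4/9z².

Find x<0 with |R(x)|<1.
x=-0.85: |R|=0.4711
R=1: x+4/9x²=0 ⇒ x=−9/4=-2.2500; min R=1−1/(4·4/9)=0.4375>−1
Confirm numerically:
  x=-2.114: |R|=0.87222 <1
  x=-2.055: |R|=0.82190 <1
  x=-1.729: |R|=0.59964 <1
  x=-1.617: |R|=0.54508 <1
  x=-2.829: |R|=1.72800 >1
  x=-2.710: |R|=1.55404 >1
So |R|<1 on (-2.2500, 0).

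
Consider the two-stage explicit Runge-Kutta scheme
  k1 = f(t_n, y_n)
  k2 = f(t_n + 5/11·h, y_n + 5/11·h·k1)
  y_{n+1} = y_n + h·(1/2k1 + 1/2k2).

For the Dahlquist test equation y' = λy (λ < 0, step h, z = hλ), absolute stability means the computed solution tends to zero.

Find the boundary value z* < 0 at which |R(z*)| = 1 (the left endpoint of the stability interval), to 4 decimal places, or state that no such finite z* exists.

left endpoint -4.4000.

Set f=λy, z=hλ:
  k1=λy_n ⇒ h·k1=z·y_n;  k2=λ(1+5/11z)y_n ⇒ h·k2=z(1+5/11z)y_n
  y_{n+1}/y_n = 1 + 1/2z + 1/2z(1+5/11z) = 1 + z + 5/22z²
  R(z) = 1 + z + 5/22z².

Find x<0 with |R(x)|<1.
x=-0.42: |R|=0.6201
R=1: x+5/22x²=0 ⇒ x=−22/5=-4.4000; min R=1−1/(4·5/22)=-0.1000>−1
Confirm numerically:
  x=-3.829: |R|=0.50310 <1
  x=-3.261: |R|=0.15585 <1
  x=-2.117: |R|=0.09843 <1
  x=-4.673: |R|=1.28994 >1
  x=-4.584: |R|=1.19169 >1
  x=-4.550: |R|=1.15511 >1
So |R|<1 on (-4.4000, 0).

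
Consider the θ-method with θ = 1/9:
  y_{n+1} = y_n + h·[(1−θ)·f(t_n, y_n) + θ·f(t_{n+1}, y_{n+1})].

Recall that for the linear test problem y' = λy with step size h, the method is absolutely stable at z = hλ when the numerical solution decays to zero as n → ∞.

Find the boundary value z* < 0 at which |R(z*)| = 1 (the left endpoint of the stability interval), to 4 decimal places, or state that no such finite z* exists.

z* = -2.5714.

Test eqn y'=λy, z=hλ:
  y_{n+1} = y_n + z·[8/9·y_n + 1/9·y_{n+1}] ⇒ (1 − 1/9z)y_{n+1} = (1 + 8/9z)y_n
  Hence R(z) = (1 + 8/9z)/(1 − 1/9z).

Need |R(x)|<1, x<0.
x=-1.12: |R|=0.0040
R=−1: 1+8/9x = −1+1/9x ⇒ -7/9x=2 ⇒ x=2/(-7/9)=-2.5714
Confirm numerically:
  x=-2.014: |R|=0.64572 <1
  x=-1.877: |R|=0.55309 <1
  x=-1.828: |R|=0.51939 <1
  x=-1.636: |R|=0.38436 <1
  x=-3.142: |R|=1.32894 >1
  x=-3.031: |R|=1.26739 >1
  x=-2.613: |R|=1.02506 >1
Stable set (-2.5714, 0).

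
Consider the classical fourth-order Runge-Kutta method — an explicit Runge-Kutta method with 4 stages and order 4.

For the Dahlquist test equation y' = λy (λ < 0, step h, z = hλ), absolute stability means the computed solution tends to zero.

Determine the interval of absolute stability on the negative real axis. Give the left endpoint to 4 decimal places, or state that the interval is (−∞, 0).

With y'=λy (z=hλ):
  order 4, 4-stage ⇒ R(z)=1+z+z^2/2+z^3/6+z^4/24
  (e.g. R(-1.39)=0.28399, |R|=0.28399)

Boundary: |R(x)|=1, x<0.
x=-1.39: |R|=0.2840
|R(-1.73)|=0.2767 |R(-0.94)|=0.3959 |R(-0.93)|=0.3996
Bisect:
  x_lo=-3.2262 |R|=1.8952  x_hi=-0.2663 |R|=0.7662
  mid=-1.74622 |R|=0.27839 →hi
  mid=-2.48619 |R|=0.63507 →hi
  mid=-2.85617 |R|=1.11223 →lo
  mid=-2.67118 |R|=0.84115 →hi
  mid=-2.76368 |R|=0.96790 →hi
  mid=-2.80993 |R|=1.03778 →lo
  mid=-2.78680 |R|=1.00228 →lo
  mid=-2.77524 |R|=0.98495 →hi
  ...
  [-2.78536,-2.78518] ⇒ x*=-2.7853
Interval (-2.7853, 0).

(-2.7853, 0).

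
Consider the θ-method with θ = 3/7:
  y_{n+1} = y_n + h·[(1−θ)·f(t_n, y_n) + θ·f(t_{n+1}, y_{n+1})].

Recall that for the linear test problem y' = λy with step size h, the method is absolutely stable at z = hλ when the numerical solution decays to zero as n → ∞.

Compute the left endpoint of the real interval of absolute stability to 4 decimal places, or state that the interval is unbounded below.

Set f=λy, z=hλ:
  y_{n+1} = y_n + z·[4/7·y_n + 3/7·y_{n+1}] ⇒ (1 − 3/7z)y_{n+1} = (1 + 4/7z)y_n
  ⇒ R(z) = (1 + 4/7z)/(1 − 3/7z).

Find x<0 with |R(x)|<1.
x=-0.87: |R|=0.3663
R=−1: 1+4/7x = −1+3/7x ⇒ -1/7x=2 ⇒ x=2/(-1/7)=-14.0000
Confirm numerically:
  x=-11.612: |R|=0.94292 <1
  x=-11.391: |R|=0.93663 <1
  x=-7.712: |R|=0.79135 <1
  x=-6.338: |R|=0.70547 <1
  x=-14.508: |R|=1.01005 >1
  x=-14.229: |R|=1.00461 >1
So |R|<1 on (-14.0000, 0).

z* = -14.0000.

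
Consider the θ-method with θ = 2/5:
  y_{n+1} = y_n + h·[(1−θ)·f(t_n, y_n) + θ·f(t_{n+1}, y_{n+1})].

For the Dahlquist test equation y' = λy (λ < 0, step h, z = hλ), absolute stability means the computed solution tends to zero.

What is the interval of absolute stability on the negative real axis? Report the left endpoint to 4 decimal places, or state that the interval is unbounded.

Test eqn y'=λy, z=hλ:
  y_{n+1} = y_n + z·[3/5·y_n + 2/5·y_{n+1}] ⇒ (1 − 2/5z)y_{n+1} = (1 + 3/5z)y_n
  Hence R(z) = (1 + 3/5z)/(1 − 2/5z).

Solve |R(x)|<1 on ℝ⁻.
x=-1.64: |R|=0.0097
R=−1: 1+3/5x = −1+2/5x ⇒ -1/5x=2 ⇒ x=2/(-1/5)=-10.0000
Confirm numerically:
  x=-9.979: |R|=0.99916 <1
  x=-5.409: |R|=0.70976 <1
  x=-5.135: |R|=0.68140 <1
  x=-10.231: |R|=1.00907 >1
  x=-10.201: |R|=1.00791 >1
Interval (-10.0000, 0).

z∈(-10.0000,0).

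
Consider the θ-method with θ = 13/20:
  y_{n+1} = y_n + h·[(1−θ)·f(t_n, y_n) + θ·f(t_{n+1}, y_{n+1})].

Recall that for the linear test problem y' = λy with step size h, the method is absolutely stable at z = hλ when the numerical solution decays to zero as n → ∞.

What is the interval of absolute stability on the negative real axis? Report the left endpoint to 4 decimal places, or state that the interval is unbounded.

Set f=λy, z=hλ:
  y_{n+1} = y_n + z·[7/20·y_n + 13/20·y_{n+1}] ⇒ (1 − 13/20z)y_{n+1} = (1 + 7/20z)y_n
  R(z) = (1 + 7/20z)/(1 − 13/20z).

Find x<0 with |R(x)|<1.
x=-1.59: |R|=0.2181
x=-2: |R|=0.1304
x=-10: |R|=0.3333
x=-100: |R|=0.5152
θ=13/20≥1/2 ⇒ |1+7/20x|<|1−13/20x| ∀x<0 ⇒ unbounded interval.

unbounded; (−∞, 0).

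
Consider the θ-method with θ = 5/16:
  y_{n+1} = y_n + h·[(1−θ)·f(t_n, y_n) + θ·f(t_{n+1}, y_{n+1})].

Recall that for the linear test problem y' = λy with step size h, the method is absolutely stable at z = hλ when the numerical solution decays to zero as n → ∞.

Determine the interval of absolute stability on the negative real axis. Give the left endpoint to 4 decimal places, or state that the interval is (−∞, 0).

Test eqn y'=λy, z=hλ:
  y_{n+1} = y_n + z·[11/16·y_n + 5/16·y_{n+1}] ⇒ (1 − 5/16z)y_{n+1} = (1 + 11/16z)y_n
  so R(z) = (1 + 11/16z)/(1 − 5/16z).

Need |R(x)|<1, x<0.
x=-1.3: |R|=0.0756
R=−1: 1+11/16x = −1+5/16x ⇒ -3/8x=2 ⇒ x=2/(-3/8)=-5.3333
Confirm numerically:
  x=-3.615: |R|=0.69743 <1
  x=-3.342: |R|=0.63473 <1
  x=-2.345: |R|=0.35329 <1
  x=-5.601: |R|=1.03650 >1
  x=-5.537: |R|=1.02797 >1
  x=-5.523: |R|=1.02609 >1
Stable set (-5.3333, 0).

z∈(-5.3333,0).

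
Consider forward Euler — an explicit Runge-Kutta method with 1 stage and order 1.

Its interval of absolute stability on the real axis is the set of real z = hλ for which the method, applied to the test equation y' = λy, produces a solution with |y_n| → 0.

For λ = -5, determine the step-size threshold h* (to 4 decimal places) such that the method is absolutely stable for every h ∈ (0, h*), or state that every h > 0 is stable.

Set f=λy, z=hλ:
  order 1, 1-stage ⇒ R(z)=1+z
  (e.g. R(-0.32)=0.68000, |R|=0.68000)

Need |R(x)|<1, x<0.
x=-0.32: |R|=0.6800
|R(-1.79)|=0.7900 |R(-1.65)|=0.6500 |R(-0.97)|=0.0300
Bisect:
  x_lo=-2.7328 |R|=1.7328  x_hi=-0.0575 |R|=0.9425
  mid=-1.39514 |R|=0.39514 →hi
  mid=-2.06395 |R|=1.06395 →lo
  mid=-1.72954 |R|=0.72954 →hi
  mid=-1.89674 |R|=0.89674 →hi
  mid=-1.98035 |R|=0.98035 →hi
  mid=-2.02215 |R|=1.02215 →lo
  mid=-2.00125 |R|=1.00125 →lo
  mid=-1.99080 |R|=0.99080 →hi
  ...
  [-2.00010,-1.99994] ⇒ x*=-2.0000
Stable set (-2.0000, 0).

(-2.0000,0); λ=-5 ⇒ h* = 0.4000.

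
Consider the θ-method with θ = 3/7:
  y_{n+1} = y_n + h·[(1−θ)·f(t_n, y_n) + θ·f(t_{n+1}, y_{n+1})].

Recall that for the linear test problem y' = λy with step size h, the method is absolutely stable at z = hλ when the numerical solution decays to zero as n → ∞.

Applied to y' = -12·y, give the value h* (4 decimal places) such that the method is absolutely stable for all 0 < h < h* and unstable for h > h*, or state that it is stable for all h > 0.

On y'=λy, z=hλ:
  y_{n+1} = y_n + z·[4/7·y_n + 3/7·y_{n+1}] ⇒ (1 − 3/7z)y_{n+1} = (1 + 4/7z)y_n
  R(z) = (1 + 4/7z)/(1 − 3/7z).

Solve |R(x)|<1 on ℝ⁻.
x=-0.38: |R|=0.6732
R=−1: 1+4/7x = −1+3/7x ⇒ -1/7x=2 ⇒ x=2/(-1/7)=-14.0000
Confirm numerically:
  x=-11.983: |R|=0.95304 <1
  x=-9.283: |R|=0.86464 <1
  x=-8.062: |R|=0.80959 <1
  x=-14.409: |R|=1.00814 >1
  x=-14.309: |R|=1.00619 >1
Stable set (-14.0000, 0).

(-14.0000,0); λ=-12 ⇒ h* = (14)/12 = 1.1667.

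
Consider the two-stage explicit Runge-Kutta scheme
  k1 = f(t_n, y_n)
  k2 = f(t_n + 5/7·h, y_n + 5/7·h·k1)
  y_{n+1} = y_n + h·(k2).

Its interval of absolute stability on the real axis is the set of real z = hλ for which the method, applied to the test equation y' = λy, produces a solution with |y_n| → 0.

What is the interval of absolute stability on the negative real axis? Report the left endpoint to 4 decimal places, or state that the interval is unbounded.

z∈(-1.4000,0).

On y'=λy, z=hλ:
  k1=λy_n ⇒ h·k1=z·y_n;  k2=λ(1+5/7z)y_n ⇒ h·k2=z(1+5/7z)y_n
  y_{n+1}/y_n = 1 + z(1+5/7z) = 1 + z + 5/7z²
  ⇒ R(z) = 1 + z + 5/7z².

Solve |R(x)|<1 on ℝ⁻.
x=-1.17: |R|=0.8078
R=1: x+5/7x²=0 ⇒ x=−7/5=-1.4000; min R=1−1/(4·5/7)=0.6500>−1
Confirm numerically:
  x=-1.236: |R|=0.85521 <1
  x=-1.188: |R|=0.82010 <1
  x=-1.037: |R|=0.73112 <1
  x=-0.638: |R|=0.65275 <1
  x=-1.568: |R|=1.18816 >1
  x=-1.473: |R|=1.07681 >1
Interval (-1.4000, 0).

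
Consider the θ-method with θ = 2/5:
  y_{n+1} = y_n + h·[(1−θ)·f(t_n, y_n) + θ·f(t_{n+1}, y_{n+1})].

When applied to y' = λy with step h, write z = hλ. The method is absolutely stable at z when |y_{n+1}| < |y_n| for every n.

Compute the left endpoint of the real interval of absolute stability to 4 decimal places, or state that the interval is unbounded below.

z* = -10.0000.

On y'=λy, z=hλ:
  y_{n+1} = y_n + z·[3/5·y_n + 2/5·y_{n+1}] ⇒ (1 − 2/5z)y_{n+1} = (1 + 3/5z)y_n
  so R(z) = (1 + 3/5z)/(1 − 2/5z).

Solve |R(x)|<1 on ℝ⁻.
x=-0.32: |R|=0.7163
R=−1: 1+3/5x = −1+2/5x ⇒ -1/5x=2 ⇒ x=2/(-1/5)=-10.0000
Confirm numerically:
  x=-8.974: |R|=0.95529 <1
  x=-8.667: |R|=0.94032 <1
  x=-6.901: |R|=0.83518 <1
  x=-6.492: |R|=0.80494 <1
  x=-10.419: |R|=1.01622 >1
  x=-10.180: |R|=1.00710 >1
  x=-10.124: |R|=1.00491 >1
Interval (-10.0000, 0).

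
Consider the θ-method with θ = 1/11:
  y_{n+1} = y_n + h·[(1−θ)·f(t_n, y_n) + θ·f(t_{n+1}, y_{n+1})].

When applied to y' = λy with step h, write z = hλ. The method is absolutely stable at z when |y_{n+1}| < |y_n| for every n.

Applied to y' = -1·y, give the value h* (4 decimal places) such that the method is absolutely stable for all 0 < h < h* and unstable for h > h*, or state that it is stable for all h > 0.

(-2.4444,0); λ=-1 ⇒ h* = (22/9)/1 = 2.4444.

Set f=λy, z=hλ:
  y_{n+1} = y_n + z·[10/11·y_n + 1/11·y_{n+1}] ⇒ (1 − 1/11z)y_{n+1} = (1 + 10/11z)y_n
  R(z) = (1 + 10/11z)/(1 − 1/11z).

Solve |R(x)|<1 on ℝ⁻.
x=-1.56: |R|=0.3662
R=−1: 1+10/11x = −1+1/11x ⇒ -9/11x=2 ⇒ x=2/(-9/11)=-2.4444
Confirm numerically:
  x=-2.390: |R|=0.96341 <1
  x=-2.350: |R|=0.93633 <1
  x=-1.599: |R|=0.39606 <1
  x=-1.271: |R|=0.13935 <1
  x=-2.951: |R|=1.32679 >1
  x=-2.653: |R|=1.13748 >1
  x=-2.473: |R|=1.01908 >1
Interval (-2.4444, 0).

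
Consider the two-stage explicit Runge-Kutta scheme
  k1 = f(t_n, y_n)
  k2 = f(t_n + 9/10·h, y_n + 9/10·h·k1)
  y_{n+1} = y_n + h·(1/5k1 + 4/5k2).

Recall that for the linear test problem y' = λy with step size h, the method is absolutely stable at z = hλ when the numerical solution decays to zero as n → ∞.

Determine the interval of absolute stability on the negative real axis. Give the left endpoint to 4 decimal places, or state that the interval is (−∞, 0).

Set f=λy, z=hλ:
  k1=λy_n ⇒ h·k1=z·y_n;  k2=λ(1+9/10z)y_n ⇒ h·k2=z(1+9/10z)y_n
  y_{n+1}/y_n = 1 + 1/5z + 4/5z(1+9/10z) = 1 + z + 18/25z²
  R(z) = 1 + z + 18/25z².

Solve |R(x)|<1 on ℝ⁻.
x=-0.95: |R|=0.6998
R=1: x+18/25x²=0 ⇒ x=−25/18=-1.3889; min R=1−1/(4·18/25)=0.6528>−1
Confirm numerically:
  x=-1.289: |R|=0.90730 <1
  x=-1.170: |R|=0.81561 <1
  x=-1.159: |R|=0.80816 <1
  x=-0.912: |R|=0.68686 <1
  x=-1.978: |R|=1.83899 >1
  x=-1.912: |R|=1.72014 >1
  x=-1.684: |R|=1.35782 >1
So |R|<1 on (-1.3889, 0).

(-1.3889, 0).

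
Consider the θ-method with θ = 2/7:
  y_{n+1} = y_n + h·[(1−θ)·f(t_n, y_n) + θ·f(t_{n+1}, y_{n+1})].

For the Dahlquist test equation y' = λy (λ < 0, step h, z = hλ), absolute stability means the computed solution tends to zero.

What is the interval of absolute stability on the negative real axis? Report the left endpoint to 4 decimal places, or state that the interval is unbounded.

With y'=λy (z=hλ):
  y_{n+1} = y_n + z·[5/7·y_n + 2/7·y_{n+1}] ⇒ (1 − 2/7z)y_{n+1} = (1 + 5/7z)y_n
  so R(z) = (1 + 5/7z)/(1 − 2/7z).

Boundary: |R(x)|=1, x<0.
x=-0.94: |R|=0.2590
R=−1: 1+5/7x = −1+2/7x ⇒ -3/7x=2 ⇒ x=2/(-3/7)=-4.6667
Confirm numerically:
  x=-3.957: |R|=0.85725 <1
  x=-3.352: |R|=0.71220 <1
  x=-2.533: |R|=0.46950 <1
  x=-2.381: |R|=0.41702 <1
  x=-5.261: |R|=1.10176 >1
  x=-5.178: |R|=1.08838 >1
  x=-4.986: |R|=1.05645 >1
Stable set (-4.6667, 0).

z∈(-4.6667,0).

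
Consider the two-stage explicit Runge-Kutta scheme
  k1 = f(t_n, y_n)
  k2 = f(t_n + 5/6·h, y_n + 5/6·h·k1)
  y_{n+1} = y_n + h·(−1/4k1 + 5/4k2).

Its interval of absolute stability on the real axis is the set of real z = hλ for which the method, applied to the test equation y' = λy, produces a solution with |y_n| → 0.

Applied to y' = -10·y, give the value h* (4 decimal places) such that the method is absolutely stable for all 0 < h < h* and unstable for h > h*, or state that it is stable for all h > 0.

(-0.9600,0); λ=-10 ⇒ h* = (24/25)/10 = 0.0960.

Set f=λy, z=hλ:
  k1=λy_n ⇒ h·k1=z·y_n;  k2=λ(1+5/6z)y_n ⇒ h·k2=z(1+5/6z)y_n
  y_{n+1}/y_n = 1 − 1/4z + 5/4z(1+5/6z) = 1 + z + 25/24z²
  Hence R(z) = 1 + z + 25/24z².

Find x<0 with |R(x)|<1.
x=-1.33: |R|=1.5126
R=1: x+25/24x²=0 ⇒ x=−24/25=-0.9600; min R=1−1/(4·25/24)=0.7600>−1
Confirm numerically:
  x=-0.920: |R|=0.96167 <1
  x=-0.908: |R|=0.95082 <1
  x=-0.788: |R|=0.85882 <1
  x=-0.494: |R|=0.76020 <1
  x=-1.428: |R|=1.69615 >1
  x=-1.317: |R|=1.48976 >1
Stable set (-0.9600, 0).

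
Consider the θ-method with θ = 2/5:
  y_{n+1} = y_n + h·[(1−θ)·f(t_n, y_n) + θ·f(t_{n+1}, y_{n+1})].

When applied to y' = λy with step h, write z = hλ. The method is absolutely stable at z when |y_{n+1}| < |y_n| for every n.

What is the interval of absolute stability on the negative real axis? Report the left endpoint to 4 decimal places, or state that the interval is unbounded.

z∈(-10.0000,0).

Set f=λy, z=hλ:
  y_{n+1} = y_n + z·[3/5·y_n + 2/5·y_{n+1}] ⇒ (1 − 2/5z)y_{n+1} = (1 + 3/5z)y_n
  Hence R(z) = (1 + 3/5z)/(1 − 2/5z).

Find x<0 with |R(x)|<1.
x=-0.61: |R|=0.5096
R=−1: 1+3/5x = −1+2/5x ⇒ -1/5x=2 ⇒ x=2/(-1/5)=-10.0000
Confirm numerically:
  x=-8.527: |R|=0.93321 <1
  x=-8.380: |R|=0.92555 <1
  x=-7.944: |R|=0.90157 <1
  x=-6.157: |R|=0.77804 <1
  x=-10.215: |R|=1.00845 >1
  x=-10.158: |R|=1.00624 >1
Stable set (-10.0000, 0).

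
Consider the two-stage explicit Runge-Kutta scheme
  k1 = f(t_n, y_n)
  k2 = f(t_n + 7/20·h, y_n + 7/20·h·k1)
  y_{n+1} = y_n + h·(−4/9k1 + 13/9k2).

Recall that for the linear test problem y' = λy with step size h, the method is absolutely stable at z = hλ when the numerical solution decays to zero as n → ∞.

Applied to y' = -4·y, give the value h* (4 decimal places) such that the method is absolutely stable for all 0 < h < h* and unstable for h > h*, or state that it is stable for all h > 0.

With y'=λy (z=hλ):
  k1=λy_n ⇒ h·k1=z·y_n;  k2=λ(1+7/20z)y_n ⇒ h·k2=z(1+7/20z)y_n
  y_{n+1}/y_n = 1 − 4/9z + 13/9z(1+7/20z) = 1 + z + 91/180z²
  so R(z) = 1 + z + 91/180z².

Find x<0 with |R(x)|<1.
x=-0.88: |R|=0.5115
R=1: x+91/180x²=0 ⇒ x=−180/91=-1.9780; min R=1−1/(4·91/180)=0.5055>−1
Confirm numerically:
  x=-1.721: |R|=0.77638 <1
  x=-1.231: |R|=0.53510 <1
  x=-1.193: |R|=0.52653 <1
  x=-2.326: |R|=1.40920 >1
  x=-2.076: |R|=1.10283 >1
Stable set (-1.9780, 0).

(-1.9780,0); λ=-4 ⇒ h* = (180/91)/4 = 0.4945.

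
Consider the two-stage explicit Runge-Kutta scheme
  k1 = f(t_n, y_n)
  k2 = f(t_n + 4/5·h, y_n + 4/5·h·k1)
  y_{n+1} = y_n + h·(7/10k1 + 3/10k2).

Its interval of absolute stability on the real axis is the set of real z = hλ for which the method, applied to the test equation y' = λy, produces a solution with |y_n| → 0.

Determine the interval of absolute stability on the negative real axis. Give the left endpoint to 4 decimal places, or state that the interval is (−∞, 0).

(-4.1667, 0).

With y'=λy (z=hλ):
  k1=λy_n ⇒ h·k1=z·y_n;  k2=λ(1+4/5z)y_n ⇒ h·k2=z(1+4/5z)y_n
  y_{n+1}/y_n = 1 + 7/10z + 3/10z(1+4/5z) = 1 + z + 6/25z²
  ⇒ R(z) = 1 + z + 6/25z².

Need |R(x)|<1, x<0.
x=-0.9: |R|=0.2944
R=1: x+6/25x²=0 ⇒ x=−25/6=-4.1667; min R=1−1/(4·6/25)=-0.0417>−1
Confirm numerically:
  x=-3.428: |R|=0.39228 <1
  x=-2.408: |R|=0.01637 <1
  x=-2.227: |R|=0.03671 <1
  x=-4.701: |R|=1.60286 >1
  x=-4.307: |R|=1.14506 >1
  x=-4.202: |R|=1.03563 >1
Stable set (-4.1667, 0).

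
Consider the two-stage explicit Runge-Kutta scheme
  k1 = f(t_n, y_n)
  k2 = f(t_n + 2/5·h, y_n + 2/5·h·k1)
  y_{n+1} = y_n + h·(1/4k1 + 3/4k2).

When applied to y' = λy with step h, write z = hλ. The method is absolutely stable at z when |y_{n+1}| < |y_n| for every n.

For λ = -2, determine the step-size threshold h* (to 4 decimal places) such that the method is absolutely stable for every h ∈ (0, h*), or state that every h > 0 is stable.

Test eqn y'=λy, z=hλ:
  k1=λy_n ⇒ h·k1=z·y_n;  k2=λ(1+2/5z)y_n ⇒ h·k2=z(1+2/5z)y_n
  y_{n+1}/y_n = 1 + 1/4z + 3/4z(1+2/5z) = 1 + z + 3/10z²
  Hence R(z) = 1 + z + 3/10z².

Find x<0 with |R(x)|<1.
x=-0.62: |R|=0.4953
R=1: x+3/10x²=0 ⇒ x=−10/3=-3.3333; min R=1−1/(4·3/10)=0.1667>−1
Confirm numerically:
  x=-2.981: |R|=0.68491 <1
  x=-2.899: |R|=0.62226 <1
  x=-2.024: |R|=0.20497 <1
  x=-3.811: |R|=1.54612 >1
  x=-3.793: |R|=1.52305 >1
Interval (-3.3333, 0).

(-3.3333,0); λ=-2 ⇒ h* = (10/3)/2 = 1.6667.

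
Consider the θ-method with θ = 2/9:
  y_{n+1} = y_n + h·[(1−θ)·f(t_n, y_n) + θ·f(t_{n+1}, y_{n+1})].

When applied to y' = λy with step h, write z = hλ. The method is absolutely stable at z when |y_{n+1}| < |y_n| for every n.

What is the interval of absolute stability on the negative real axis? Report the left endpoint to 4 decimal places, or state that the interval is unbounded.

z∈(-3.6000,0).

Set f=λy, z=hλ:
  y_{n+1} = y_n + z·[7/9·y_n + 2/9·y_{n+1}] ⇒ (1 − 2/9z)y_{n+1} = (1 + 7/9z)y_n
  ⇒ R(z) = (1 + 7/9z)/(1 − 2/9z).

Need |R(x)|<1, x<0.
x=-0.81: |R|=0.3136
R=−1: 1+7/9x = −1+2/9x ⇒ -5/9x=2 ⇒ x=2/(-5/9)=-3.6000
Confirm numerically:
  x=-3.442: |R|=0.95026 <1
  x=-3.146: |R|=0.85156 <1
  x=-2.164: |R|=0.46128 <1
  x=-4.051: |R|=1.13186 >1
  x=-3.939: |R|=1.10043 >1
  x=-3.800: |R|=1.06024 >1
So |R|<1 on (-3.6000, 0).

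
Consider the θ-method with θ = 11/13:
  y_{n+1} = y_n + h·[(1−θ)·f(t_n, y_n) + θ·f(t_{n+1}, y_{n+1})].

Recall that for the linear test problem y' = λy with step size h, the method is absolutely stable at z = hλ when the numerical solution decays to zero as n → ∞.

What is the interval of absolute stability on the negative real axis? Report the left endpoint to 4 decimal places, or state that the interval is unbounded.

On y'=λy, z=hλ:
  y_{n+1} = y_n + z·[2/13·y_n + 11/13·y_{n+1}] ⇒ (1 − 11/13z)y_{n+1} = (1 + 2/13z)y_n
  so R(z) = (1 + 2/13z)/(1 − 11/13z).

Solve |R(x)|<1 on ℝ⁻.
x=-1.13: |R|=0.4223
x=-2: |R|=0.2571
x=-10: |R|=0.0569
x=-100: |R|=0.1680
θ=11/13≥1/2 ⇒ |1+2/13x|<|1−11/13x| ∀x<0 ⇒ unbounded interval.

(−∞, 0) — no finite endpoint.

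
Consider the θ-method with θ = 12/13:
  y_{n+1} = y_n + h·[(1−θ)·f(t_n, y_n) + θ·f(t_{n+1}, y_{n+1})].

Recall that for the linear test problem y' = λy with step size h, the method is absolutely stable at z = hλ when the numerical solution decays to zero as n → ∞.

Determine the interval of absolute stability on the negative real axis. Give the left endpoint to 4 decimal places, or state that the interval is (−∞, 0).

Set f=λy, z=hλ:
  y_{n+1} = y_n + z·[1/13·y_n + 12/13·y_{n+1}] ⇒ (1 − 12/13z)y_{n+1} = (1 + 1/13z)y_n
  R(z) = (1 + 1/13z)/(1 − 12/13z).

Solve |R(x)|<1 on ℝ⁻.
x=-0.61: |R|=0.6097
x=-2: |R|=0.2973
x=-10: |R|=0.0226
x=-100: |R|=0.0717
θ=12/13≥1/2 ⇒ |1+1/13x|<|1−12/13x| ∀x<0 ⇒ unbounded interval.

interval (−∞, 0).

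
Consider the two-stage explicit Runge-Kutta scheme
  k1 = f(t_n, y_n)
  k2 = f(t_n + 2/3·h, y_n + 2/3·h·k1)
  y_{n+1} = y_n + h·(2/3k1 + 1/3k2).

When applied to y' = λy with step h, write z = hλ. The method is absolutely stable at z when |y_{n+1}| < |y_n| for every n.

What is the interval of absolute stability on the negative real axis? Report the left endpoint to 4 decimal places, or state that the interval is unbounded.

On y'=λy, z=hλ:
  k1=λy_n ⇒ h·k1=z·y_n;  k2=λ(1+2/3z)y_n ⇒ h·k2=z(1+2/3z)y_n
  y_{n+1}/y_n = 1 + 2/3z + 1/3z(1+2/3z) = 1 + z + 2/9z²
  Hence R(z) = 1 + z + 2/9z².

Need |R(x)|<1, x<0.
x=-1.51: |R|=0.0033
R=1: x+2/9x²=0 ⇒ x=−9/2=-4.5000; min R=1−1/(4·2/9)=-0.1250>−1
Confirm numerically:
  x=-4.082: |R|=0.62083 <1
  x=-2.798: |R|=0.05827 <1
  x=-2.752: |R|=0.06900 <1
  x=-2.009: |R|=0.11209 <1
  x=-5.074: |R|=1.64722 >1
  x=-4.870: |R|=1.40042 >1
  x=-4.618: |R|=1.12109 >1
So |R|<1 on (-4.5000, 0).

z∈(-4.5000,0).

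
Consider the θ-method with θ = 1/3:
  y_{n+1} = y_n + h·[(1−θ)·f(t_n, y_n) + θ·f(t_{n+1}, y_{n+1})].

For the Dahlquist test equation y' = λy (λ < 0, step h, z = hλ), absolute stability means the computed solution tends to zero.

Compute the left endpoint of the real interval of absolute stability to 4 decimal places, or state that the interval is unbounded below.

left endpoint -6.0000.

Set f=λy, z=hλ:
  y_{n+1} = y_n + z·[2/3·y_n + 1/3·y_{n+1}] ⇒ (1 − 1/3z)y_{n+1} = (1 + 2/3z)y_n
  Hence R(z) = (1 + 2/3z)/(1 − 1/3z).

Find x<0 with |R(x)|<1.
x=-0.52: |R|=0.5568
R=−1: 1+2/3x = −1+1/3x ⇒ -1/3x=2 ⇒ x=2/(-1/3)=-6.0000
Confirm numerically:
  x=-5.960: |R|=0.99554 <1
  x=-3.328: |R|=0.57775 <1
  x=-3.108: |R|=0.52652 <1
  x=-2.432: |R|=0.34315 <1
  x=-6.445: |R|=1.04711 >1
  x=-6.392: |R|=1.04174 >1
  x=-6.353: |R|=1.03774 >1
So |R|<1 on (-6.0000, 0).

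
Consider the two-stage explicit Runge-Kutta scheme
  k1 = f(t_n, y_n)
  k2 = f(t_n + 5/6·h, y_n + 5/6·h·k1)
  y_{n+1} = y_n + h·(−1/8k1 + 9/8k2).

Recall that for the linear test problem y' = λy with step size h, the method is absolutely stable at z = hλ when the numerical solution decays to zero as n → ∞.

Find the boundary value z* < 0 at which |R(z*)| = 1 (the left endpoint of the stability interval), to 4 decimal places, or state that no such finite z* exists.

z* = -1.0667.

With y'=λy (z=hλ):
  k1=λy_n ⇒ h·k1=z·y_n;  k2=λ(1+5/6z)y_n ⇒ h·k2=z(1+5/6z)y_n
  y_{n+1}/y_n = 1 − 1/8z + 9/8z(1+5/6z) = 1 + z + 15/16z²
  Hence R(z) = 1 + z + 15/16z².

Solve |R(x)|<1 on ℝ⁻.
x=-0.44: |R|=0.7415
R=1: x+15/16x²=0 ⇒ x=−16/15=-1.0667; min R=1−1/(4·15/16)=0.7333>−1
Confirm numerically:
  x=-0.982: |R|=0.92205 <1
  x=-0.971: |R|=0.91291 <1
  x=-0.919: |R|=0.87278 <1
  x=-0.671: |R|=0.75110 <1
  x=-1.536: |R|=1.67584 >1
  x=-1.458: |R|=1.53490 >1
  x=-1.305: |R|=1.29159 >1
Interval (-1.0667, 0).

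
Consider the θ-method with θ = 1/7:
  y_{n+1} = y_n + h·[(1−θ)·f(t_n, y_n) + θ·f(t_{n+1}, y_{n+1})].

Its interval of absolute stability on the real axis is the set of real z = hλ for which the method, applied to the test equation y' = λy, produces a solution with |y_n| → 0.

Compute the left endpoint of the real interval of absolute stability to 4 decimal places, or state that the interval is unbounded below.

On y'=λy, z=hλ:
  y_{n+1} = y_n + z·[6/7·y_n + 1/7·y_{n+1}] ⇒ (1 − 1/7z)y_{n+1} = (1 + 6/7z)y_n
  Hence R(z) = (1 + 6/7z)/(1 − 1/7z).

Find x<0 with |R(x)|<1.
x=-1.59: |R|=0.2957
R=−1: 1+6/7x = −1+1/7x ⇒ -5/7x=2 ⇒ x=2/(-5/7)=-2.8000
Confirm numerically:
  x=-2.763: |R|=0.98105 <1
  x=-1.436: |R|=0.19156 <1
  x=-1.212: |R|=0.03312 <1
  x=-2.931: |R|=1.06596 >1
  x=-2.923: |R|=1.06198 >1
Stable set (-2.8000, 0).

z* = -2.8000.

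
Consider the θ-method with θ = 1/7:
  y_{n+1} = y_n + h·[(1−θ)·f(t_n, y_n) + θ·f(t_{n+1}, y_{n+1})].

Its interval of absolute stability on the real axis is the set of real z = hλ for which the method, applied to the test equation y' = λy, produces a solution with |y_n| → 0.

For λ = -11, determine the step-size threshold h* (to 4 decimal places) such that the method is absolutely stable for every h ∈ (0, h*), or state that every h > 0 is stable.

With y'=λy (z=hλ):
  y_{n+1} = y_n + z·[6/7·y_n + 1/7·y_{n+1}] ⇒ (1 − 1/7z)y_{n+1} = (1 + 6/7z)y_n
  ⇒ R(z) = (1 + 6/7z)/(1 − 1/7z).

Boundary: |R(x)|=1, x<0.
x=-0.67: |R|=0.3885
R=−1: 1+6/7x = −1+1/7x ⇒ -5/7x=2 ⇒ x=2/(-5/7)=-2.8000
Confirm numerically:
  x=-2.152: |R|=0.64598 <1
  x=-2.032: |R|=0.57484 <1
  x=-1.853: |R|=0.46515 <1
  x=-3.135: |R|=1.16527 >1
  x=-2.957: |R|=1.07884 >1
Interval (-2.8000, 0).

(-2.8000,0); λ=-11 ⇒ h* = (14/5)/11 = 0.2545.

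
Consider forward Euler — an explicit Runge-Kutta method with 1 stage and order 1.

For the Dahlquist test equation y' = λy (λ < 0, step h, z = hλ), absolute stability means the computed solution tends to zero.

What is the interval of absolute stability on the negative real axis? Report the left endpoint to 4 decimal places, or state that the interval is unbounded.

On y'=λy, z=hλ:
  order 1, 1-stage ⇒ R(z)=1+z
  (e.g. R(-1.24)=-0.24000, |R|=0.24000)

Solve |R(x)|<1 on ℝ⁻.
x=-1.24: |R|=0.2400
|R(-1.89)|=0.8900 |R(-1.04)|=0.0400 |R(-0.58)|=0.4200
Bisect:
  x_lo=-2.4770 |R|=1.4770  x_hi=-0.1477 |R|=0.8523
  mid=-1.31232 |R|=0.31232 →hi
  mid=-1.89465 |R|=0.89465 →hi
  mid=-2.18582 |R|=1.18582 →lo
  mid=-2.04024 |R|=1.04024 →lo
  mid=-1.96744 |R|=0.96744 →hi
  mid=-2.00384 |R|=1.00384 →lo
  mid=-1.98564 |R|=0.98564 →hi
  ...
  [-2.00000,-1.99986] ⇒ x*=-2.0000
So |R|<1 on (-2.0000, 0).

z∈(-2.0000,0).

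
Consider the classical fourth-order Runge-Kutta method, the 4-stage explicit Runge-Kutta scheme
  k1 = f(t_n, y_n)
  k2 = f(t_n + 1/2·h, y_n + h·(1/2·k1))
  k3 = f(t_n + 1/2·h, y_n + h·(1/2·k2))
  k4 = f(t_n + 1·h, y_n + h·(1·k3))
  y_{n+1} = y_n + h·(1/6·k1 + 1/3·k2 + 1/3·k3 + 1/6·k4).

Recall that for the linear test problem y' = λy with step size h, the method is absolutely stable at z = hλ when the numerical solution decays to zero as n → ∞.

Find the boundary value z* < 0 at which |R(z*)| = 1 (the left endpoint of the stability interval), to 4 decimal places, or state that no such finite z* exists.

z* = -2.7853.

Set f=λy, z=hλ:
  order 4, 4-stage ⇒ R(z)=1+z+z^2/2+z^3/6+z^4/24
  (e.g. R(-1.75)=0.27881, |R|=0.27881)

Need |R(x)|<1, x<0.
x=-1.75: |R|=0.2788
|R(-2.29)|=0.4764 |R(-2.19)|=0.4159
Bisect:
  x_lo=-3.3776 |R|=2.3273  x_hi=-0.2348 |R|=0.7907
  mid=-1.80622 |R|=0.28636 →hi
  mid=-2.59192 |R|=0.74551 →hi
  mid=-2.98478 |R|=1.34484 →lo
  mid=-2.78835 |R|=1.00462 →lo
  mid=-2.69014 |R|=0.86576 →hi
  mid=-2.73924 |R|=0.93276 →hi
  mid=-2.76380 |R|=0.96807 →hi
  ...
  [-2.78547,-2.78528] ⇒ x*=-2.7853
So |R|<1 on (-2.7853, 0).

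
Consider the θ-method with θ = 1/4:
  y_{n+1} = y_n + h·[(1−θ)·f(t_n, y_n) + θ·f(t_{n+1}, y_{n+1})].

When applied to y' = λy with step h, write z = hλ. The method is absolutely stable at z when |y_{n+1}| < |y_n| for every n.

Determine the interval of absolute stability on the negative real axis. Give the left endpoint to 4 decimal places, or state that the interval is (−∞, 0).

With y'=λy (z=hλ):
  y_{n+1} = y_n + z·[3/4·y_n + 1/4·y_{n+1}] ⇒ (1 − 1/4z)y_{n+1} = (1 + 3/4z)y_n
  Hence R(z) = (1 + 3/4z)/(1 − 1/4z).

Boundary: |R(x)|=1, x<0.
x=-0.74: |R|=0.3755
R=−1: 1+3/4x = −1+1/4x ⇒ -1/2x=2 ⇒ x=2/(-1/2)=-4.0000
Confirm numerically:
  x=-3.778: |R|=0.94292 <1
  x=-3.562: |R|=0.88416 <1
  x=-3.231: |R|=0.78730 <1
  x=-3.048: |R|=0.72985 <1
  x=-4.416: |R|=1.09886 >1
  x=-4.309: |R|=1.07438 >1
  x=-4.045: |R|=1.01119 >1
So |R|<1 on (-4.0000, 0).

(-4.0000, 0).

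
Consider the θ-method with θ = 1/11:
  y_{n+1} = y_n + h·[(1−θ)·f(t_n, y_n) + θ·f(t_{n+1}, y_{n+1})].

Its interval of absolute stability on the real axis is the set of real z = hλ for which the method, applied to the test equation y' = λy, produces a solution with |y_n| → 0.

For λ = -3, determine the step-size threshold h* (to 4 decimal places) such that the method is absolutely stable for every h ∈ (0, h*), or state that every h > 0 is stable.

Test eqn y'=λy, z=hλ:
  y_{n+1} = y_n + z·[10/11·y_n + 1/11·y_{n+1}] ⇒ (1 − 1/11z)y_{n+1} = (1 + 10/11z)y_n
  so R(z) = (1 + 10/11z)/(1 − 1/11z).

Boundary: |R(x)|=1, x<0.
x=-0.57: |R|=0.4581
R=−1: 1+10/11x = −1+1/11x ⇒ -9/11x=2 ⇒ x=2/(-9/11)=-2.4444
Confirm numerically:
  x=-2.113: |R|=0.77252 <1
  x=-2.066: |R|=0.73932 <1
  x=-1.004: |R|=0.07997 <1
  x=-3.005: |R|=1.36023 >1
  x=-2.909: |R|=1.30060 >1
So |R|<1 on (-2.4444, 0).

(-2.4444,0); λ=-3 ⇒ h* = (22/9)/3 = 0.8148.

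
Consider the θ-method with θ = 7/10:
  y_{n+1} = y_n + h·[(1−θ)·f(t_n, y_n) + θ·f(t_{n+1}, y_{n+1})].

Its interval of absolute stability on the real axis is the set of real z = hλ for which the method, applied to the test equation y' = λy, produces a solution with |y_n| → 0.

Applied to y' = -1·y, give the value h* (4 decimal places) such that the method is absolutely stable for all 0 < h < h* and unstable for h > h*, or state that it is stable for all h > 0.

unbounded; (−∞, 0). Any h>0 works for λ=-1.

Set f=λy, z=hλ:
  y_{n+1} = y_n + z·[3/10·y_n + 7/10·y_{n+1}] ⇒ (1 − 7/10z)y_{n+1} = (1 + 3/10z)y_n
  so R(z) = (1 + 3/10z)/(1 − 7/10z).

Need |R(x)|<1, x<0.
x=-1.28: |R|=0.3249
x=-2: |R|=0.1667
x=-10: |R|=0.2500
x=-100: |R|=0.4085
θ=7/10≥1/2 ⇒ |1+3/10x|<|1−7/10x| ∀x<0 ⇒ stable on all of ℝ⁻.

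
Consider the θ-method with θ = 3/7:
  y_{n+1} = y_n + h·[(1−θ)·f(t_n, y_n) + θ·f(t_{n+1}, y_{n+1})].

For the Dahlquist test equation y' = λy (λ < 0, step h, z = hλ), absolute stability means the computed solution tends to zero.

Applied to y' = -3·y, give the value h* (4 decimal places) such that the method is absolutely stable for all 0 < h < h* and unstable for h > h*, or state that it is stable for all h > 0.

Set f=λy, z=hλ:
  y_{n+1} = y_n + z·[4/7·y_n + 3/7·y_{n+1}] ⇒ (1 − 3/7z)y_{n+1} = (1 + 4/7z)y_n
  so R(z) = (1 + 4/7z)/(1 − 3/7z).

Need |R(x)|<1, x<0.
x=-1.18: |R|=0.2163
R=−1: 1+4/7x = −1+3/7x ⇒ -1/7x=2 ⇒ x=2/(-1/7)=-14.0000
Confirm numerically:
  x=-10.565: |R|=0.91123 <1
  x=-8.512: |R|=0.83133 <1
  x=-6.526: |R|=0.71879 <1
  x=-14.534: |R|=1.01055 >1
  x=-14.377: |R|=1.00752 >1
  x=-14.159: |R|=1.00321 >1
Stable set (-14.0000, 0).

(-14.0000,0); λ=-3 ⇒ h* = (14)/3 = 4.6667.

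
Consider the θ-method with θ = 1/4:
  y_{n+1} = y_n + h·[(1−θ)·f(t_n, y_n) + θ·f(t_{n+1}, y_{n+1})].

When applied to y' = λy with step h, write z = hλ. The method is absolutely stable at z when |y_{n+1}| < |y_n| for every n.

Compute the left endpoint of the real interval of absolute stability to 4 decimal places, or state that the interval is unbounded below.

z* = -4.0000.

With y'=λy (z=hλ):
  y_{n+1} = y_n + z·[3/4·y_n + 1/4·y_{n+1}] ⇒ (1 − 1/4z)y_{n+1} = (1 + 3/4z)y_n
  so R(z) = (1 + 3/4z)/(1 − 1/4z).

Need |R(x)|<1, x<0.
x=-0.37: |R|=0.6613
R=−1: 1+3/4x = −1+1/4x ⇒ -1/2x=2 ⇒ x=2/(-1/2)=-4.0000
Confirm numerically:
  x=-3.548: |R|=0.88023 <1
  x=-3.466: |R|=0.85695 <1
  x=-1.948: |R|=0.31002 <1
  x=-4.265: |R|=1.06413 >1
  x=-4.027: |R|=1.00673 >1
Interval (-4.0000, 0).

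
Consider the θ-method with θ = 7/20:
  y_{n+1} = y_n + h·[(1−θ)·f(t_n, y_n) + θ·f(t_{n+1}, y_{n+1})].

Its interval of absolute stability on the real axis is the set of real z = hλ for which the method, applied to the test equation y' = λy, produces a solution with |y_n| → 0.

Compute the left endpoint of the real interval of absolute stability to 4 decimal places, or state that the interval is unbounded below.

With y'=λy (z=hλ):
  y_{n+1} = y_n + z·[13/20·y_n + 7/20·y_{n+1}] ⇒ (1 − 7/20z)y_{n+1} = (1 + 13/20z)y_n
  R(z) = (1 + 13/20z)/(1 − 7/20z).

Find x<0 with |R(x)|<1.
x=-0.73: |R|=0.4186
R=−1: 1+13/20x = −1+7/20x ⇒ -3/10x=2 ⇒ x=2/(-3/10)=-6.6667
Confirm numerically:
  x=-5.223: |R|=0.84686 <1
  x=-5.115: |R|=0.83317 <1
  x=-4.876: |R|=0.80152 <1
  x=-6.843: |R|=1.01558 >1
  x=-6.699: |R|=1.00290 >1
So |R|<1 on (-6.6667, 0).

z* = -6.6667.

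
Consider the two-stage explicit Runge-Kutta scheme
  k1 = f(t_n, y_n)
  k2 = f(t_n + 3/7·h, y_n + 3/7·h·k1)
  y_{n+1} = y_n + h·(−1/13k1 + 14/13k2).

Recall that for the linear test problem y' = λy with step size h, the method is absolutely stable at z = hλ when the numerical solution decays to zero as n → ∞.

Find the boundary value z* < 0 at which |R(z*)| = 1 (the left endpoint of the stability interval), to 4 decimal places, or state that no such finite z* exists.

Set f=λy, z=hλ:
  k1=λy_n ⇒ h·k1=z·y_n;  k2=λ(1+3/7z)y_n ⇒ h·k2=z(1+3/7z)y_n
  y_{n+1}/y_n = 1 − 1/13z + 14/13z(1+3/7z) = 1 + z + 6/13z²
  so R(z) = 1 + z + 6/13z².

Need |R(x)|<1, x<0.
x=-0.76: |R|=0.5066
R=1: x+6/13x²=0 ⇒ x=−13/6=-2.1667; min R=1−1/(4·6/13)=0.4583>−1
Confirm numerically:
  x=-1.991: |R|=0.83858 <1
  x=-1.913: |R|=0.77603 <1
  x=-1.063: |R|=0.45852 <1
  x=-1.001: |R|=0.46146 <1
  x=-2.598: |R|=1.51720 >1
  x=-2.225: |R|=1.05990 >1
So |R|<1 on (-2.1667, 0).

left endpoint -2.1667.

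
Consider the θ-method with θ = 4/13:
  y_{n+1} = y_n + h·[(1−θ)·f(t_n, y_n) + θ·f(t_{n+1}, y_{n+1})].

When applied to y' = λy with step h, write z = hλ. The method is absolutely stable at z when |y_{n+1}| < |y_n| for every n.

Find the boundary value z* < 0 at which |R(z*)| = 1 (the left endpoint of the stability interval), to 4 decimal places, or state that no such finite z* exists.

Set f=λy, z=hλ:
  y_{n+1} = y_n + z·[9/13·y_n + 4/13·y_{n+1}] ⇒ (1 − 4/13z)y_{n+1} = (1 + 9/13z)y_n
  Hence R(z) = (1 + 9/13z)/(1 − 4/13z).

Find x<0 with |R(x)|<1.
x=-1.18: |R|=0.1343
R=−1: 1+9/13x = −1+4/13x ⇒ -5/13x=2 ⇒ x=2/(-5/13)=-5.2000
Confirm numerically:
  x=-5.036: |R|=0.97526 <1
  x=-5.025: |R|=0.97356 <1
  x=-4.995: |R|=0.96892 <1
  x=-4.233: |R|=0.83847 <1
  x=-5.732: |R|=1.07404 >1
  x=-5.279: |R|=1.01158 >1
So |R|<1 on (-5.2000, 0).

z* = -5.2000.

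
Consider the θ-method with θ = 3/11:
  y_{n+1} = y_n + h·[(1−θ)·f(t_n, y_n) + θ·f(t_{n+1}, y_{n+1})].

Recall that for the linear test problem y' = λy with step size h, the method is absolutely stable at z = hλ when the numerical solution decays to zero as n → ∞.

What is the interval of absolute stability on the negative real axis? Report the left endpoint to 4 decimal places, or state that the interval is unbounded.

With y'=λy (z=hλ):
  y_{n+1} = y_n + z·[8/11·y_n + 3/11·y_{n+1}] ⇒ (1 − 3/11z)y_{n+1} = (1 + 8/11z)y_n
  so R(z) = (1 + 8/11z)/(1 − 3/11z).

Boundary: |R(x)|=1, x<0.
x=-1.55: |R|=0.0895
R=−1: 1+8/11x = −1+3/11x ⇒ -5/11x=2 ⇒ x=2/(-5/11)=-4.4000
Confirm numerically:
  x=-4.276: |R|=0.97398 <1
  x=-2.997: |R|=0.64909 <1
  x=-2.763: |R|=0.57566 <1
  x=-4.636: |R|=1.04737 >1
  x=-4.499: |R|=1.02021 >1
So |R|<1 on (-4.4000, 0).

z∈(-4.4000,0).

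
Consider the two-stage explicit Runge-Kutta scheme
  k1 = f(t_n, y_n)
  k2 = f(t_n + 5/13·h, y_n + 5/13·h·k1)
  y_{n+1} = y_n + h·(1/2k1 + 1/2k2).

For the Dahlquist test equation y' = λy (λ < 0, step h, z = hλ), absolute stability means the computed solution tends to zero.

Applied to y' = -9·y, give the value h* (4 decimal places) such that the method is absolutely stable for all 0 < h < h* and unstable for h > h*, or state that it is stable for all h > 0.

Set f=λy, z=hλ:
  k1=λy_n ⇒ h·k1=z·y_n;  k2=λ(1+5/13z)y_n ⇒ h·k2=z(1+5/13z)y_n
  y_{n+1}/y_n = 1 + 1/2z + 1/2z(1+5/13z) = 1 + z + 5/26z²
  Hence R(z) = 1 + z + 5/26z².

Need |R(x)|<1, x<0.
x=-0.45: |R|=0.5889
R=1: x+5/26x²=0 ⇒ x=−26/5=-5.2000; min R=1−1/(4·5/26)=-0.3000>−1
Confirm numerically:
  x=-4.507: |R|=0.39936 <1
  x=-4.273: |R|=0.23826 <1
  x=-4.247: |R|=0.22166 <1
  x=-3.133: |R|=0.24537 <1
  x=-5.556: |R|=1.38037 >1
  x=-5.508: |R|=1.32624 >1
Stable set (-5.2000, 0).

(-5.2000,0); λ=-9 ⇒ h* = (26/5)/9 = 0.5778.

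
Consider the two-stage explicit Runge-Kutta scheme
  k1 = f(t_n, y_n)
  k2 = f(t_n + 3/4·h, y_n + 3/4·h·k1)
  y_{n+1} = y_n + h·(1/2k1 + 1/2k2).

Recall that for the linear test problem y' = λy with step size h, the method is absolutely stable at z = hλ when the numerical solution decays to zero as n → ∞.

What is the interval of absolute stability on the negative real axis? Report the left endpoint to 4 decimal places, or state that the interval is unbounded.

(-2.6667, 0).

Set f=λy, z=hλ:
  k1=λy_n ⇒ h·k1=z·y_n;  k2=λ(1+3/4z)y_n ⇒ h·k2=z(1+3/4z)y_n
  y_{n+1}/y_n = 1 + 1/2z + 1/2z(1+3/4z) = 1 + z + 3/8z²
  so R(z) = 1 + z + 3/8z².

Find x<0 with |R(x)|<1.
x=-1.2: |R|=0.3400
R=1: x+3/8x²=0 ⇒ x=−8/3=-2.6667; min R=1−1/(4·3/8)=0.3333>−1
Confirm numerically:
  x=-2.255: |R|=0.65188 <1
  x=-1.960: |R|=0.48060 <1
  x=-1.617: |R|=0.36351 <1
  x=-1.458: |R|=0.33916 <1
  x=-3.062: |R|=1.45394 >1
  x=-2.977: |R|=1.34645 >1
  x=-2.828: |R|=1.17109 >1
Stable set (-2.6667, 0).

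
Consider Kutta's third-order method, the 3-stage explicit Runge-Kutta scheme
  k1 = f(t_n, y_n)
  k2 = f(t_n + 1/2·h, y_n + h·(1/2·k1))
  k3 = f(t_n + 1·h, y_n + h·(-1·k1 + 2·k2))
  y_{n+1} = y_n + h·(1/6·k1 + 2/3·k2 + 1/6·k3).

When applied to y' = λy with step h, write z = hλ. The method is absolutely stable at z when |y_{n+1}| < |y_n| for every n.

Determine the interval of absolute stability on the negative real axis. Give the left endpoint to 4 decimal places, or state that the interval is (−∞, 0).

(-2.5127, 0).

Test eqn y'=λy, z=hλ:
  order 3, 3-stage ⇒ R(z)=1+z+z^2/2+z^3/6
  (e.g. R(-1.76)=-0.11983, |R|=0.11983)

Need |R(x)|<1, x<0.
x=-1.76: |R|=0.1198
|R(-1.73)|=0.0965 |R(-1.66)|=0.0446 |R(-0.7)|=0.4878
Bisect:
  x_lo=-3.3020 |R|=2.8509  x_hi=-0.3944 |R|=0.6731
  mid=-1.84824 |R|=0.19251 →hi
  mid=-2.57514 |R|=1.10558 →lo
  mid=-2.21169 |R|=0.56902 →hi
  mid=-2.39342 |R|=0.81429 →hi
  mid=-2.48428 |R|=0.95381 →hi
  mid=-2.52971 |R|=1.02812 →lo
  mid=-2.50700 |R|=0.99058 →hi
  mid=-2.51836 |R|=1.00925 →lo
  mid=-2.51268 |R|=0.99989 →hi
  ...
  [-2.51285,-2.51268] ⇒ x*=-2.5127
So |R|<1 on (-2.5127, 0).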